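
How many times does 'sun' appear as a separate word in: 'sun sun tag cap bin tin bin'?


Scanning each word for exact match 'sun':
  Word 1: 'sun' -> MATCH
  Word 2: 'sun' -> MATCH
  Word 3: 'tag' -> no
  Word 4: 'cap' -> no
  Word 5: 'bin' -> no
  Word 6: 'tin' -> no
  Word 7: 'bin' -> no
Total matches: 2

2


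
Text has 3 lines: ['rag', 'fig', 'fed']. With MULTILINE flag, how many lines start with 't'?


With MULTILINE flag, ^ matches the start of each line.
Lines: ['rag', 'fig', 'fed']
Checking which lines start with 't':
  Line 1: 'rag' -> no
  Line 2: 'fig' -> no
  Line 3: 'fed' -> no
Matching lines: []
Count: 0

0


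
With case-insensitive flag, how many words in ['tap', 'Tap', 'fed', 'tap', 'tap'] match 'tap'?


Case-insensitive matching: compare each word's lowercase form to 'tap'.
  'tap' -> lower='tap' -> MATCH
  'Tap' -> lower='tap' -> MATCH
  'fed' -> lower='fed' -> no
  'tap' -> lower='tap' -> MATCH
  'tap' -> lower='tap' -> MATCH
Matches: ['tap', 'Tap', 'tap', 'tap']
Count: 4

4


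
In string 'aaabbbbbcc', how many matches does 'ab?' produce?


Pattern 'ab?' matches 'a' optionally followed by 'b'.
String: 'aaabbbbbcc'
Scanning left to right for 'a' then checking next char:
  Match 1: 'a' (a not followed by b)
  Match 2: 'a' (a not followed by b)
  Match 3: 'ab' (a followed by b)
Total matches: 3

3


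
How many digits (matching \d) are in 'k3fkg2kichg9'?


\d matches any digit 0-9.
Scanning 'k3fkg2kichg9':
  pos 1: '3' -> DIGIT
  pos 5: '2' -> DIGIT
  pos 11: '9' -> DIGIT
Digits found: ['3', '2', '9']
Total: 3

3


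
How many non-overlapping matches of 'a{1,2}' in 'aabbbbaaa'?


Pattern 'a{1,2}' matches between 1 and 2 consecutive a's (greedy).
String: 'aabbbbaaa'
Finding runs of a's and applying greedy matching:
  Run at pos 0: 'aa' (length 2)
  Run at pos 6: 'aaa' (length 3)
Matches: ['aa', 'aa', 'a']
Count: 3

3


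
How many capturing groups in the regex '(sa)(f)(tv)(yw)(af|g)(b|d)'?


To count capturing groups, count each '(' that starts a group.
Pattern: '(sa)(f)(tv)(yw)(af|g)(b|d)'
Walking through the pattern:
  Position 0: '(' -> group #1
  Position 4: '(' -> group #2
  Position 7: '(' -> group #3
  Position 11: '(' -> group #4
  Position 15: '(' -> group #5
  Position 21: '(' -> group #6
Total capturing groups: 6

6


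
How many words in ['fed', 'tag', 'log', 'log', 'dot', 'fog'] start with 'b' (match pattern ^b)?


Pattern ^b anchors to start of word. Check which words begin with 'b':
  'fed' -> no
  'tag' -> no
  'log' -> no
  'log' -> no
  'dot' -> no
  'fog' -> no
Matching words: []
Count: 0

0


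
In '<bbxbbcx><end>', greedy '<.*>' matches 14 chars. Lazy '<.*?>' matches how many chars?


Greedy '<.*>' tries to match as MUCH as possible.
Lazy '<.*?>' tries to match as LITTLE as possible.

String: '<bbxbbcx><end>'
Greedy '<.*>' starts at first '<' and extends to the LAST '>': '<bbxbbcx><end>' (14 chars)
Lazy '<.*?>' starts at first '<' and stops at the FIRST '>': '<bbxbbcx>' (9 chars)

9


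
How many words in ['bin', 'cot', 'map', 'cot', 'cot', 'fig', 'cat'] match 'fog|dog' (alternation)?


Alternation 'fog|dog' matches either 'fog' or 'dog'.
Checking each word:
  'bin' -> no
  'cot' -> no
  'map' -> no
  'cot' -> no
  'cot' -> no
  'fig' -> no
  'cat' -> no
Matches: []
Count: 0

0


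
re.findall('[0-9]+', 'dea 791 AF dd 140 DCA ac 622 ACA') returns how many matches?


Pattern '[0-9]+' finds one or more digits.
Text: 'dea 791 AF dd 140 DCA ac 622 ACA'
Scanning for matches:
  Match 1: '791'
  Match 2: '140'
  Match 3: '622'
Total matches: 3

3


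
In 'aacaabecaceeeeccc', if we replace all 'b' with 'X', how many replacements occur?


re.sub('b', 'X', text) replaces every occurrence of 'b' with 'X'.
Text: 'aacaabecaceeeeccc'
Scanning for 'b':
  pos 5: 'b' -> replacement #1
Total replacements: 1

1


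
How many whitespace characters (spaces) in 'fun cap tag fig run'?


\s matches whitespace characters (spaces, tabs, etc.).
Text: 'fun cap tag fig run'
This text has 5 words separated by spaces.
Number of spaces = number of words - 1 = 5 - 1 = 4

4


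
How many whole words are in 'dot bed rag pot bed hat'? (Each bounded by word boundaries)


Word boundaries (\b) mark the start/end of each word.
Text: 'dot bed rag pot bed hat'
Splitting by whitespace:
  Word 1: 'dot'
  Word 2: 'bed'
  Word 3: 'rag'
  Word 4: 'pot'
  Word 5: 'bed'
  Word 6: 'hat'
Total whole words: 6

6


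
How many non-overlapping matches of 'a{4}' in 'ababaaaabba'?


Pattern 'a{4}' matches exactly 4 consecutive a's (greedy, non-overlapping).
String: 'ababaaaabba'
Scanning for runs of a's:
  Run at pos 0: 'a' (length 1) -> 0 match(es)
  Run at pos 2: 'a' (length 1) -> 0 match(es)
  Run at pos 4: 'aaaa' (length 4) -> 1 match(es)
  Run at pos 10: 'a' (length 1) -> 0 match(es)
Matches found: ['aaaa']
Total: 1

1


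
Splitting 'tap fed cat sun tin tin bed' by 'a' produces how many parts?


Splitting by 'a' breaks the string at each occurrence of the separator.
Text: 'tap fed cat sun tin tin bed'
Parts after split:
  Part 1: 't'
  Part 2: 'p fed c'
  Part 3: 't sun tin tin bed'
Total parts: 3

3


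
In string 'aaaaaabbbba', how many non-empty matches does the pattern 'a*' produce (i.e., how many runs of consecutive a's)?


Pattern 'a*' matches zero or more a's. We want non-empty runs of consecutive a's.
String: 'aaaaaabbbba'
Walking through the string to find runs of a's:
  Run 1: positions 0-5 -> 'aaaaaa'
  Run 2: positions 10-10 -> 'a'
Non-empty runs found: ['aaaaaa', 'a']
Count: 2

2


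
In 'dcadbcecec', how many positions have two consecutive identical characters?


Looking for consecutive identical characters in 'dcadbcecec':
  pos 0-1: 'd' vs 'c' -> different
  pos 1-2: 'c' vs 'a' -> different
  pos 2-3: 'a' vs 'd' -> different
  pos 3-4: 'd' vs 'b' -> different
  pos 4-5: 'b' vs 'c' -> different
  pos 5-6: 'c' vs 'e' -> different
  pos 6-7: 'e' vs 'c' -> different
  pos 7-8: 'c' vs 'e' -> different
  pos 8-9: 'e' vs 'c' -> different
Consecutive identical pairs: []
Count: 0

0


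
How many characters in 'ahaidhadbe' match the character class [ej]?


Character class [ej] matches any of: {e, j}
Scanning string 'ahaidhadbe' character by character:
  pos 0: 'a' -> no
  pos 1: 'h' -> no
  pos 2: 'a' -> no
  pos 3: 'i' -> no
  pos 4: 'd' -> no
  pos 5: 'h' -> no
  pos 6: 'a' -> no
  pos 7: 'd' -> no
  pos 8: 'b' -> no
  pos 9: 'e' -> MATCH
Total matches: 1

1


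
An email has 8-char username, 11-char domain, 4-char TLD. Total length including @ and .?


An email address has format: username@domain.tld
Username length: 8
'@' character: 1
Domain length: 11
'.' character: 1
TLD length: 4
Total = 8 + 1 + 11 + 1 + 4 = 25

25


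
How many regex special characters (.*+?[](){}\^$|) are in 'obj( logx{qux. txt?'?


Regex special characters are: . * + ? [ ] ( ) { } \ ^ $ |
Scanning 'obj( logx{qux. txt?':
  pos 3: '(' -> SPECIAL
  pos 9: '{' -> SPECIAL
  pos 13: '.' -> SPECIAL
  pos 18: '?' -> SPECIAL
Special chars found: ['(', '{', '.', '?']
Total: 4

4


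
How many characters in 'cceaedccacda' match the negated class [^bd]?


Negated class [^bd] matches any char NOT in {b, d}
Scanning 'cceaedccacda':
  pos 0: 'c' -> MATCH
  pos 1: 'c' -> MATCH
  pos 2: 'e' -> MATCH
  pos 3: 'a' -> MATCH
  pos 4: 'e' -> MATCH
  pos 5: 'd' -> no (excluded)
  pos 6: 'c' -> MATCH
  pos 7: 'c' -> MATCH
  pos 8: 'a' -> MATCH
  pos 9: 'c' -> MATCH
  pos 10: 'd' -> no (excluded)
  pos 11: 'a' -> MATCH
Total matches: 10

10


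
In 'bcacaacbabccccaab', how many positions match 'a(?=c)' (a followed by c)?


Lookahead 'a(?=c)' matches 'a' only when followed by 'c'.
String: 'bcacaacbabccccaab'
Checking each position where char is 'a':
  pos 2: 'a' -> MATCH (next='c')
  pos 4: 'a' -> no (next='a')
  pos 5: 'a' -> MATCH (next='c')
  pos 8: 'a' -> no (next='b')
  pos 14: 'a' -> no (next='a')
  pos 15: 'a' -> no (next='b')
Matching positions: [2, 5]
Count: 2

2


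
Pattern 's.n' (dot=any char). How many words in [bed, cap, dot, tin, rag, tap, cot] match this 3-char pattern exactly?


Pattern 's.n' means: starts with 's', any single char, ends with 'n'.
Checking each word (must be exactly 3 chars):
  'bed' (len=3): no
  'cap' (len=3): no
  'dot' (len=3): no
  'tin' (len=3): no
  'rag' (len=3): no
  'tap' (len=3): no
  'cot' (len=3): no
Matching words: []
Total: 0

0


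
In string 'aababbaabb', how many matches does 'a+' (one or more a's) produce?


Pattern 'a+' matches one or more consecutive a's.
String: 'aababbaabb'
Scanning for runs of a:
  Match 1: 'aa' (length 2)
  Match 2: 'a' (length 1)
  Match 3: 'aa' (length 2)
Total matches: 3

3


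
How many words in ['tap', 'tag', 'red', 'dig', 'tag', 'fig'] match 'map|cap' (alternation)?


Alternation 'map|cap' matches either 'map' or 'cap'.
Checking each word:
  'tap' -> no
  'tag' -> no
  'red' -> no
  'dig' -> no
  'tag' -> no
  'fig' -> no
Matches: []
Count: 0

0


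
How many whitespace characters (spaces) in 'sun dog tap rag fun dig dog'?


\s matches whitespace characters (spaces, tabs, etc.).
Text: 'sun dog tap rag fun dig dog'
This text has 7 words separated by spaces.
Number of spaces = number of words - 1 = 7 - 1 = 6

6


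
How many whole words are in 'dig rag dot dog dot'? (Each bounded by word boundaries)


Word boundaries (\b) mark the start/end of each word.
Text: 'dig rag dot dog dot'
Splitting by whitespace:
  Word 1: 'dig'
  Word 2: 'rag'
  Word 3: 'dot'
  Word 4: 'dog'
  Word 5: 'dot'
Total whole words: 5

5


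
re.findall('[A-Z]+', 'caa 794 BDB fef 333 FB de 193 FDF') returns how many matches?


Pattern '[A-Z]+' finds one or more uppercase letters.
Text: 'caa 794 BDB fef 333 FB de 193 FDF'
Scanning for matches:
  Match 1: 'BDB'
  Match 2: 'FB'
  Match 3: 'FDF'
Total matches: 3

3


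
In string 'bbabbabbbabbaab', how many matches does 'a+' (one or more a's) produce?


Pattern 'a+' matches one or more consecutive a's.
String: 'bbabbabbbabbaab'
Scanning for runs of a:
  Match 1: 'a' (length 1)
  Match 2: 'a' (length 1)
  Match 3: 'a' (length 1)
  Match 4: 'aa' (length 2)
Total matches: 4

4


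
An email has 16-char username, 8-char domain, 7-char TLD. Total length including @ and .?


An email address has format: username@domain.tld
Username length: 16
'@' character: 1
Domain length: 8
'.' character: 1
TLD length: 7
Total = 16 + 1 + 8 + 1 + 7 = 33

33


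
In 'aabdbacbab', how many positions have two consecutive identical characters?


Looking for consecutive identical characters in 'aabdbacbab':
  pos 0-1: 'a' vs 'a' -> MATCH ('aa')
  pos 1-2: 'a' vs 'b' -> different
  pos 2-3: 'b' vs 'd' -> different
  pos 3-4: 'd' vs 'b' -> different
  pos 4-5: 'b' vs 'a' -> different
  pos 5-6: 'a' vs 'c' -> different
  pos 6-7: 'c' vs 'b' -> different
  pos 7-8: 'b' vs 'a' -> different
  pos 8-9: 'a' vs 'b' -> different
Consecutive identical pairs: ['aa']
Count: 1

1


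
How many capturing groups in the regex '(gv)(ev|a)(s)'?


To count capturing groups, count each '(' that starts a group.
Pattern: '(gv)(ev|a)(s)'
Walking through the pattern:
  Position 0: '(' -> group #1
  Position 4: '(' -> group #2
  Position 10: '(' -> group #3
Total capturing groups: 3

3


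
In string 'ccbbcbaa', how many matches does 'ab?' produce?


Pattern 'ab?' matches 'a' optionally followed by 'b'.
String: 'ccbbcbaa'
Scanning left to right for 'a' then checking next char:
  Match 1: 'a' (a not followed by b)
  Match 2: 'a' (a not followed by b)
Total matches: 2

2


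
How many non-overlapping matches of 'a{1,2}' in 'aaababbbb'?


Pattern 'a{1,2}' matches between 1 and 2 consecutive a's (greedy).
String: 'aaababbbb'
Finding runs of a's and applying greedy matching:
  Run at pos 0: 'aaa' (length 3)
  Run at pos 4: 'a' (length 1)
Matches: ['aa', 'a', 'a']
Count: 3

3


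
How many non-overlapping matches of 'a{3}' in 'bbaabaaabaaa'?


Pattern 'a{3}' matches exactly 3 consecutive a's (greedy, non-overlapping).
String: 'bbaabaaabaaa'
Scanning for runs of a's:
  Run at pos 2: 'aa' (length 2) -> 0 match(es)
  Run at pos 5: 'aaa' (length 3) -> 1 match(es)
  Run at pos 9: 'aaa' (length 3) -> 1 match(es)
Matches found: ['aaa', 'aaa']
Total: 2

2


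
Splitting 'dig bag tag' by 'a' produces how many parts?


Splitting by 'a' breaks the string at each occurrence of the separator.
Text: 'dig bag tag'
Parts after split:
  Part 1: 'dig b'
  Part 2: 'g t'
  Part 3: 'g'
Total parts: 3

3


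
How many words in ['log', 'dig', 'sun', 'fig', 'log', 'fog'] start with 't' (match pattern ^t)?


Pattern ^t anchors to start of word. Check which words begin with 't':
  'log' -> no
  'dig' -> no
  'sun' -> no
  'fig' -> no
  'log' -> no
  'fog' -> no
Matching words: []
Count: 0

0


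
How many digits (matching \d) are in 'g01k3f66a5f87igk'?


\d matches any digit 0-9.
Scanning 'g01k3f66a5f87igk':
  pos 1: '0' -> DIGIT
  pos 2: '1' -> DIGIT
  pos 4: '3' -> DIGIT
  pos 6: '6' -> DIGIT
  pos 7: '6' -> DIGIT
  pos 9: '5' -> DIGIT
  pos 11: '8' -> DIGIT
  pos 12: '7' -> DIGIT
Digits found: ['0', '1', '3', '6', '6', '5', '8', '7']
Total: 8

8


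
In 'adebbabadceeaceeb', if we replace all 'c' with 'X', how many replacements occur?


re.sub('c', 'X', text) replaces every occurrence of 'c' with 'X'.
Text: 'adebbabadceeaceeb'
Scanning for 'c':
  pos 9: 'c' -> replacement #1
  pos 13: 'c' -> replacement #2
Total replacements: 2

2


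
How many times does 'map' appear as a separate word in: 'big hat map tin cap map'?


Scanning each word for exact match 'map':
  Word 1: 'big' -> no
  Word 2: 'hat' -> no
  Word 3: 'map' -> MATCH
  Word 4: 'tin' -> no
  Word 5: 'cap' -> no
  Word 6: 'map' -> MATCH
Total matches: 2

2


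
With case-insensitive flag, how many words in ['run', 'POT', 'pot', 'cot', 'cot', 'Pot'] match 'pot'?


Case-insensitive matching: compare each word's lowercase form to 'pot'.
  'run' -> lower='run' -> no
  'POT' -> lower='pot' -> MATCH
  'pot' -> lower='pot' -> MATCH
  'cot' -> lower='cot' -> no
  'cot' -> lower='cot' -> no
  'Pot' -> lower='pot' -> MATCH
Matches: ['POT', 'pot', 'Pot']
Count: 3

3


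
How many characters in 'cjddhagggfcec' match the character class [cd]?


Character class [cd] matches any of: {c, d}
Scanning string 'cjddhagggfcec' character by character:
  pos 0: 'c' -> MATCH
  pos 1: 'j' -> no
  pos 2: 'd' -> MATCH
  pos 3: 'd' -> MATCH
  pos 4: 'h' -> no
  pos 5: 'a' -> no
  pos 6: 'g' -> no
  pos 7: 'g' -> no
  pos 8: 'g' -> no
  pos 9: 'f' -> no
  pos 10: 'c' -> MATCH
  pos 11: 'e' -> no
  pos 12: 'c' -> MATCH
Total matches: 5

5


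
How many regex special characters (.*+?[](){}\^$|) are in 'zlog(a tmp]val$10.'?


Regex special characters are: . * + ? [ ] ( ) { } \ ^ $ |
Scanning 'zlog(a tmp]val$10.':
  pos 4: '(' -> SPECIAL
  pos 10: ']' -> SPECIAL
  pos 14: '$' -> SPECIAL
  pos 17: '.' -> SPECIAL
Special chars found: ['(', ']', '$', '.']
Total: 4

4


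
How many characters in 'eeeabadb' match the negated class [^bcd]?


Negated class [^bcd] matches any char NOT in {b, c, d}
Scanning 'eeeabadb':
  pos 0: 'e' -> MATCH
  pos 1: 'e' -> MATCH
  pos 2: 'e' -> MATCH
  pos 3: 'a' -> MATCH
  pos 4: 'b' -> no (excluded)
  pos 5: 'a' -> MATCH
  pos 6: 'd' -> no (excluded)
  pos 7: 'b' -> no (excluded)
Total matches: 5

5


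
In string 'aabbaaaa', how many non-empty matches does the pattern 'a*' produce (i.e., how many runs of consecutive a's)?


Pattern 'a*' matches zero or more a's. We want non-empty runs of consecutive a's.
String: 'aabbaaaa'
Walking through the string to find runs of a's:
  Run 1: positions 0-1 -> 'aa'
  Run 2: positions 4-7 -> 'aaaa'
Non-empty runs found: ['aa', 'aaaa']
Count: 2

2


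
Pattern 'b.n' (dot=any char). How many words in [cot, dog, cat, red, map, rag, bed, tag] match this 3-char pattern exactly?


Pattern 'b.n' means: starts with 'b', any single char, ends with 'n'.
Checking each word (must be exactly 3 chars):
  'cot' (len=3): no
  'dog' (len=3): no
  'cat' (len=3): no
  'red' (len=3): no
  'map' (len=3): no
  'rag' (len=3): no
  'bed' (len=3): no
  'tag' (len=3): no
Matching words: []
Total: 0

0


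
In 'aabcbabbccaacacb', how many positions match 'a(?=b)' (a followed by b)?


Lookahead 'a(?=b)' matches 'a' only when followed by 'b'.
String: 'aabcbabbccaacacb'
Checking each position where char is 'a':
  pos 0: 'a' -> no (next='a')
  pos 1: 'a' -> MATCH (next='b')
  pos 5: 'a' -> MATCH (next='b')
  pos 10: 'a' -> no (next='a')
  pos 11: 'a' -> no (next='c')
  pos 13: 'a' -> no (next='c')
Matching positions: [1, 5]
Count: 2

2


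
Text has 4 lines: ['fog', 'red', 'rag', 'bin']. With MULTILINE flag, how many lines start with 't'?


With MULTILINE flag, ^ matches the start of each line.
Lines: ['fog', 'red', 'rag', 'bin']
Checking which lines start with 't':
  Line 1: 'fog' -> no
  Line 2: 'red' -> no
  Line 3: 'rag' -> no
  Line 4: 'bin' -> no
Matching lines: []
Count: 0

0


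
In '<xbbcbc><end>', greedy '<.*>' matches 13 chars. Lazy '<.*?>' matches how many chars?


Greedy '<.*>' tries to match as MUCH as possible.
Lazy '<.*?>' tries to match as LITTLE as possible.

String: '<xbbcbc><end>'
Greedy '<.*>' starts at first '<' and extends to the LAST '>': '<xbbcbc><end>' (13 chars)
Lazy '<.*?>' starts at first '<' and stops at the FIRST '>': '<xbbcbc>' (8 chars)

8


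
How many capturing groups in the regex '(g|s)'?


To count capturing groups, count each '(' that starts a group.
Pattern: '(g|s)'
Walking through the pattern:
  Position 0: '(' -> group #1
Total capturing groups: 1

1


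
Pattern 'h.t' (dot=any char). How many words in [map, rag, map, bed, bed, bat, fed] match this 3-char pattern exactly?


Pattern 'h.t' means: starts with 'h', any single char, ends with 't'.
Checking each word (must be exactly 3 chars):
  'map' (len=3): no
  'rag' (len=3): no
  'map' (len=3): no
  'bed' (len=3): no
  'bed' (len=3): no
  'bat' (len=3): no
  'fed' (len=3): no
Matching words: []
Total: 0

0


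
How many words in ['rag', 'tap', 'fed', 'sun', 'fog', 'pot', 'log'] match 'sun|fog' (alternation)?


Alternation 'sun|fog' matches either 'sun' or 'fog'.
Checking each word:
  'rag' -> no
  'tap' -> no
  'fed' -> no
  'sun' -> MATCH
  'fog' -> MATCH
  'pot' -> no
  'log' -> no
Matches: ['sun', 'fog']
Count: 2

2


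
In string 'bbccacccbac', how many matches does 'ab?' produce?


Pattern 'ab?' matches 'a' optionally followed by 'b'.
String: 'bbccacccbac'
Scanning left to right for 'a' then checking next char:
  Match 1: 'a' (a not followed by b)
  Match 2: 'a' (a not followed by b)
Total matches: 2

2


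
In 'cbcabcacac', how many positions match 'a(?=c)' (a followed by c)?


Lookahead 'a(?=c)' matches 'a' only when followed by 'c'.
String: 'cbcabcacac'
Checking each position where char is 'a':
  pos 3: 'a' -> no (next='b')
  pos 6: 'a' -> MATCH (next='c')
  pos 8: 'a' -> MATCH (next='c')
Matching positions: [6, 8]
Count: 2

2


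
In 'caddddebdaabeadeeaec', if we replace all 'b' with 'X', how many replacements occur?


re.sub('b', 'X', text) replaces every occurrence of 'b' with 'X'.
Text: 'caddddebdaabeadeeaec'
Scanning for 'b':
  pos 7: 'b' -> replacement #1
  pos 11: 'b' -> replacement #2
Total replacements: 2

2


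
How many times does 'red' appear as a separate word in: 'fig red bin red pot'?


Scanning each word for exact match 'red':
  Word 1: 'fig' -> no
  Word 2: 'red' -> MATCH
  Word 3: 'bin' -> no
  Word 4: 'red' -> MATCH
  Word 5: 'pot' -> no
Total matches: 2

2


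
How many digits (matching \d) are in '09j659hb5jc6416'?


\d matches any digit 0-9.
Scanning '09j659hb5jc6416':
  pos 0: '0' -> DIGIT
  pos 1: '9' -> DIGIT
  pos 3: '6' -> DIGIT
  pos 4: '5' -> DIGIT
  pos 5: '9' -> DIGIT
  pos 8: '5' -> DIGIT
  pos 11: '6' -> DIGIT
  pos 12: '4' -> DIGIT
  pos 13: '1' -> DIGIT
  pos 14: '6' -> DIGIT
Digits found: ['0', '9', '6', '5', '9', '5', '6', '4', '1', '6']
Total: 10

10


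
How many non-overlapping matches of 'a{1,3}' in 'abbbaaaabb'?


Pattern 'a{1,3}' matches between 1 and 3 consecutive a's (greedy).
String: 'abbbaaaabb'
Finding runs of a's and applying greedy matching:
  Run at pos 0: 'a' (length 1)
  Run at pos 4: 'aaaa' (length 4)
Matches: ['a', 'aaa', 'a']
Count: 3

3


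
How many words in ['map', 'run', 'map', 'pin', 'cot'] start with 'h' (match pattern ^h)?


Pattern ^h anchors to start of word. Check which words begin with 'h':
  'map' -> no
  'run' -> no
  'map' -> no
  'pin' -> no
  'cot' -> no
Matching words: []
Count: 0

0


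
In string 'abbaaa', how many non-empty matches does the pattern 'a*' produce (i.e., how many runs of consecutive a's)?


Pattern 'a*' matches zero or more a's. We want non-empty runs of consecutive a's.
String: 'abbaaa'
Walking through the string to find runs of a's:
  Run 1: positions 0-0 -> 'a'
  Run 2: positions 3-5 -> 'aaa'
Non-empty runs found: ['a', 'aaa']
Count: 2

2


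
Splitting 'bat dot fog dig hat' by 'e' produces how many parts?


Splitting by 'e' breaks the string at each occurrence of the separator.
Text: 'bat dot fog dig hat'
Parts after split:
  Part 1: 'bat dot fog dig hat'
Total parts: 1

1


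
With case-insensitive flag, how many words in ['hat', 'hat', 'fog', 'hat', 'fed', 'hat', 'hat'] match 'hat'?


Case-insensitive matching: compare each word's lowercase form to 'hat'.
  'hat' -> lower='hat' -> MATCH
  'hat' -> lower='hat' -> MATCH
  'fog' -> lower='fog' -> no
  'hat' -> lower='hat' -> MATCH
  'fed' -> lower='fed' -> no
  'hat' -> lower='hat' -> MATCH
  'hat' -> lower='hat' -> MATCH
Matches: ['hat', 'hat', 'hat', 'hat', 'hat']
Count: 5

5


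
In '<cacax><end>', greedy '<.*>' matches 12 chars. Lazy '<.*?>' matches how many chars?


Greedy '<.*>' tries to match as MUCH as possible.
Lazy '<.*?>' tries to match as LITTLE as possible.

String: '<cacax><end>'
Greedy '<.*>' starts at first '<' and extends to the LAST '>': '<cacax><end>' (12 chars)
Lazy '<.*?>' starts at first '<' and stops at the FIRST '>': '<cacax>' (7 chars)

7


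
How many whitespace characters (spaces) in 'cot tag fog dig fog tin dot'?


\s matches whitespace characters (spaces, tabs, etc.).
Text: 'cot tag fog dig fog tin dot'
This text has 7 words separated by spaces.
Number of spaces = number of words - 1 = 7 - 1 = 6

6


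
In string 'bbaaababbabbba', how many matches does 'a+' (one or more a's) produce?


Pattern 'a+' matches one or more consecutive a's.
String: 'bbaaababbabbba'
Scanning for runs of a:
  Match 1: 'aaa' (length 3)
  Match 2: 'a' (length 1)
  Match 3: 'a' (length 1)
  Match 4: 'a' (length 1)
Total matches: 4

4


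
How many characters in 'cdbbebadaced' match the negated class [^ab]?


Negated class [^ab] matches any char NOT in {a, b}
Scanning 'cdbbebadaced':
  pos 0: 'c' -> MATCH
  pos 1: 'd' -> MATCH
  pos 2: 'b' -> no (excluded)
  pos 3: 'b' -> no (excluded)
  pos 4: 'e' -> MATCH
  pos 5: 'b' -> no (excluded)
  pos 6: 'a' -> no (excluded)
  pos 7: 'd' -> MATCH
  pos 8: 'a' -> no (excluded)
  pos 9: 'c' -> MATCH
  pos 10: 'e' -> MATCH
  pos 11: 'd' -> MATCH
Total matches: 7

7


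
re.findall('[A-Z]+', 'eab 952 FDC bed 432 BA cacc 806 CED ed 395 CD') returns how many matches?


Pattern '[A-Z]+' finds one or more uppercase letters.
Text: 'eab 952 FDC bed 432 BA cacc 806 CED ed 395 CD'
Scanning for matches:
  Match 1: 'FDC'
  Match 2: 'BA'
  Match 3: 'CED'
  Match 4: 'CD'
Total matches: 4

4


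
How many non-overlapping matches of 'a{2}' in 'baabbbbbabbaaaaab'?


Pattern 'a{2}' matches exactly 2 consecutive a's (greedy, non-overlapping).
String: 'baabbbbbabbaaaaab'
Scanning for runs of a's:
  Run at pos 1: 'aa' (length 2) -> 1 match(es)
  Run at pos 8: 'a' (length 1) -> 0 match(es)
  Run at pos 11: 'aaaaa' (length 5) -> 2 match(es)
Matches found: ['aa', 'aa', 'aa']
Total: 3

3


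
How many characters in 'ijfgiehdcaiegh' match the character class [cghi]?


Character class [cghi] matches any of: {c, g, h, i}
Scanning string 'ijfgiehdcaiegh' character by character:
  pos 0: 'i' -> MATCH
  pos 1: 'j' -> no
  pos 2: 'f' -> no
  pos 3: 'g' -> MATCH
  pos 4: 'i' -> MATCH
  pos 5: 'e' -> no
  pos 6: 'h' -> MATCH
  pos 7: 'd' -> no
  pos 8: 'c' -> MATCH
  pos 9: 'a' -> no
  pos 10: 'i' -> MATCH
  pos 11: 'e' -> no
  pos 12: 'g' -> MATCH
  pos 13: 'h' -> MATCH
Total matches: 8

8


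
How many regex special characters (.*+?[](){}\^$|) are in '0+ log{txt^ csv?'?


Regex special characters are: . * + ? [ ] ( ) { } \ ^ $ |
Scanning '0+ log{txt^ csv?':
  pos 1: '+' -> SPECIAL
  pos 6: '{' -> SPECIAL
  pos 10: '^' -> SPECIAL
  pos 15: '?' -> SPECIAL
Special chars found: ['+', '{', '^', '?']
Total: 4

4


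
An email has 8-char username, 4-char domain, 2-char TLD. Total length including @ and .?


An email address has format: username@domain.tld
Username length: 8
'@' character: 1
Domain length: 4
'.' character: 1
TLD length: 2
Total = 8 + 1 + 4 + 1 + 2 = 16

16


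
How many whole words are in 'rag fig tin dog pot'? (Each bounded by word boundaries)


Word boundaries (\b) mark the start/end of each word.
Text: 'rag fig tin dog pot'
Splitting by whitespace:
  Word 1: 'rag'
  Word 2: 'fig'
  Word 3: 'tin'
  Word 4: 'dog'
  Word 5: 'pot'
Total whole words: 5

5


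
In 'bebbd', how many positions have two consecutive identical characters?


Looking for consecutive identical characters in 'bebbd':
  pos 0-1: 'b' vs 'e' -> different
  pos 1-2: 'e' vs 'b' -> different
  pos 2-3: 'b' vs 'b' -> MATCH ('bb')
  pos 3-4: 'b' vs 'd' -> different
Consecutive identical pairs: ['bb']
Count: 1

1


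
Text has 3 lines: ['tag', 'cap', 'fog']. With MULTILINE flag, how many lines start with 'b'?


With MULTILINE flag, ^ matches the start of each line.
Lines: ['tag', 'cap', 'fog']
Checking which lines start with 'b':
  Line 1: 'tag' -> no
  Line 2: 'cap' -> no
  Line 3: 'fog' -> no
Matching lines: []
Count: 0

0


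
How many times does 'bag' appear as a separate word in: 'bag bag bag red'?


Scanning each word for exact match 'bag':
  Word 1: 'bag' -> MATCH
  Word 2: 'bag' -> MATCH
  Word 3: 'bag' -> MATCH
  Word 4: 'red' -> no
Total matches: 3

3


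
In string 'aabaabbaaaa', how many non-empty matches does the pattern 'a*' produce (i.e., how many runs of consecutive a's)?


Pattern 'a*' matches zero or more a's. We want non-empty runs of consecutive a's.
String: 'aabaabbaaaa'
Walking through the string to find runs of a's:
  Run 1: positions 0-1 -> 'aa'
  Run 2: positions 3-4 -> 'aa'
  Run 3: positions 7-10 -> 'aaaa'
Non-empty runs found: ['aa', 'aa', 'aaaa']
Count: 3

3


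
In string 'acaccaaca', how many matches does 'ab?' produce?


Pattern 'ab?' matches 'a' optionally followed by 'b'.
String: 'acaccaaca'
Scanning left to right for 'a' then checking next char:
  Match 1: 'a' (a not followed by b)
  Match 2: 'a' (a not followed by b)
  Match 3: 'a' (a not followed by b)
  Match 4: 'a' (a not followed by b)
  Match 5: 'a' (a not followed by b)
Total matches: 5

5


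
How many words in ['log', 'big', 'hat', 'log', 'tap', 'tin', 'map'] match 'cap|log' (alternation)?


Alternation 'cap|log' matches either 'cap' or 'log'.
Checking each word:
  'log' -> MATCH
  'big' -> no
  'hat' -> no
  'log' -> MATCH
  'tap' -> no
  'tin' -> no
  'map' -> no
Matches: ['log', 'log']
Count: 2

2


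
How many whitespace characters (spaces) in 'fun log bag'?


\s matches whitespace characters (spaces, tabs, etc.).
Text: 'fun log bag'
This text has 3 words separated by spaces.
Number of spaces = number of words - 1 = 3 - 1 = 2

2


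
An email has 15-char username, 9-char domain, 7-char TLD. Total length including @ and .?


An email address has format: username@domain.tld
Username length: 15
'@' character: 1
Domain length: 9
'.' character: 1
TLD length: 7
Total = 15 + 1 + 9 + 1 + 7 = 33

33


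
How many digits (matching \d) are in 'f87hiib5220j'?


\d matches any digit 0-9.
Scanning 'f87hiib5220j':
  pos 1: '8' -> DIGIT
  pos 2: '7' -> DIGIT
  pos 7: '5' -> DIGIT
  pos 8: '2' -> DIGIT
  pos 9: '2' -> DIGIT
  pos 10: '0' -> DIGIT
Digits found: ['8', '7', '5', '2', '2', '0']
Total: 6

6


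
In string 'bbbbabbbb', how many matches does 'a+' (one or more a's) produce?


Pattern 'a+' matches one or more consecutive a's.
String: 'bbbbabbbb'
Scanning for runs of a:
  Match 1: 'a' (length 1)
Total matches: 1

1


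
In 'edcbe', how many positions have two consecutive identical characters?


Looking for consecutive identical characters in 'edcbe':
  pos 0-1: 'e' vs 'd' -> different
  pos 1-2: 'd' vs 'c' -> different
  pos 2-3: 'c' vs 'b' -> different
  pos 3-4: 'b' vs 'e' -> different
Consecutive identical pairs: []
Count: 0

0


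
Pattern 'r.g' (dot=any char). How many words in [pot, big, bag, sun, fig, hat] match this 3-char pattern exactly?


Pattern 'r.g' means: starts with 'r', any single char, ends with 'g'.
Checking each word (must be exactly 3 chars):
  'pot' (len=3): no
  'big' (len=3): no
  'bag' (len=3): no
  'sun' (len=3): no
  'fig' (len=3): no
  'hat' (len=3): no
Matching words: []
Total: 0

0


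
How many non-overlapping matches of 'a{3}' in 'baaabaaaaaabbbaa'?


Pattern 'a{3}' matches exactly 3 consecutive a's (greedy, non-overlapping).
String: 'baaabaaaaaabbbaa'
Scanning for runs of a's:
  Run at pos 1: 'aaa' (length 3) -> 1 match(es)
  Run at pos 5: 'aaaaaa' (length 6) -> 2 match(es)
  Run at pos 14: 'aa' (length 2) -> 0 match(es)
Matches found: ['aaa', 'aaa', 'aaa']
Total: 3

3


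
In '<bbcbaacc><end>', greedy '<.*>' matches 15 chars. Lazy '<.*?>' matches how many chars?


Greedy '<.*>' tries to match as MUCH as possible.
Lazy '<.*?>' tries to match as LITTLE as possible.

String: '<bbcbaacc><end>'
Greedy '<.*>' starts at first '<' and extends to the LAST '>': '<bbcbaacc><end>' (15 chars)
Lazy '<.*?>' starts at first '<' and stops at the FIRST '>': '<bbcbaacc>' (10 chars)

10


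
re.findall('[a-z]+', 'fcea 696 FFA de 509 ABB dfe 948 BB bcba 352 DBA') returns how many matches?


Pattern '[a-z]+' finds one or more lowercase letters.
Text: 'fcea 696 FFA de 509 ABB dfe 948 BB bcba 352 DBA'
Scanning for matches:
  Match 1: 'fcea'
  Match 2: 'de'
  Match 3: 'dfe'
  Match 4: 'bcba'
Total matches: 4

4


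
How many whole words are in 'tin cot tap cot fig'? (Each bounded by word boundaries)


Word boundaries (\b) mark the start/end of each word.
Text: 'tin cot tap cot fig'
Splitting by whitespace:
  Word 1: 'tin'
  Word 2: 'cot'
  Word 3: 'tap'
  Word 4: 'cot'
  Word 5: 'fig'
Total whole words: 5

5


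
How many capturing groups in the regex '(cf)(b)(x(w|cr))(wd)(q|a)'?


To count capturing groups, count each '(' that starts a group.
Pattern: '(cf)(b)(x(w|cr))(wd)(q|a)'
Walking through the pattern:
  Position 0: '(' -> group #1
  Position 4: '(' -> group #2
  Position 7: '(' -> group #3
  Position 9: '(' -> group #4
  Position 16: '(' -> group #5
  Position 20: '(' -> group #6
Total capturing groups: 6

6


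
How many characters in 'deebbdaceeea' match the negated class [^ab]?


Negated class [^ab] matches any char NOT in {a, b}
Scanning 'deebbdaceeea':
  pos 0: 'd' -> MATCH
  pos 1: 'e' -> MATCH
  pos 2: 'e' -> MATCH
  pos 3: 'b' -> no (excluded)
  pos 4: 'b' -> no (excluded)
  pos 5: 'd' -> MATCH
  pos 6: 'a' -> no (excluded)
  pos 7: 'c' -> MATCH
  pos 8: 'e' -> MATCH
  pos 9: 'e' -> MATCH
  pos 10: 'e' -> MATCH
  pos 11: 'a' -> no (excluded)
Total matches: 8

8


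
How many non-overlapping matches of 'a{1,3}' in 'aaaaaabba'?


Pattern 'a{1,3}' matches between 1 and 3 consecutive a's (greedy).
String: 'aaaaaabba'
Finding runs of a's and applying greedy matching:
  Run at pos 0: 'aaaaaa' (length 6)
  Run at pos 8: 'a' (length 1)
Matches: ['aaa', 'aaa', 'a']
Count: 3

3


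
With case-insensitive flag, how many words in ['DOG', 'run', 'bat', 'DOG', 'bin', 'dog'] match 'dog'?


Case-insensitive matching: compare each word's lowercase form to 'dog'.
  'DOG' -> lower='dog' -> MATCH
  'run' -> lower='run' -> no
  'bat' -> lower='bat' -> no
  'DOG' -> lower='dog' -> MATCH
  'bin' -> lower='bin' -> no
  'dog' -> lower='dog' -> MATCH
Matches: ['DOG', 'DOG', 'dog']
Count: 3

3


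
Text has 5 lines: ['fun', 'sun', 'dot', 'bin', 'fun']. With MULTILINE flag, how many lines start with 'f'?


With MULTILINE flag, ^ matches the start of each line.
Lines: ['fun', 'sun', 'dot', 'bin', 'fun']
Checking which lines start with 'f':
  Line 1: 'fun' -> MATCH
  Line 2: 'sun' -> no
  Line 3: 'dot' -> no
  Line 4: 'bin' -> no
  Line 5: 'fun' -> MATCH
Matching lines: ['fun', 'fun']
Count: 2

2


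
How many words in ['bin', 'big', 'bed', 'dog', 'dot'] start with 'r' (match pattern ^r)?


Pattern ^r anchors to start of word. Check which words begin with 'r':
  'bin' -> no
  'big' -> no
  'bed' -> no
  'dog' -> no
  'dot' -> no
Matching words: []
Count: 0

0


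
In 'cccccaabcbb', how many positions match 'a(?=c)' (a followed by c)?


Lookahead 'a(?=c)' matches 'a' only when followed by 'c'.
String: 'cccccaabcbb'
Checking each position where char is 'a':
  pos 5: 'a' -> no (next='a')
  pos 6: 'a' -> no (next='b')
Matching positions: []
Count: 0

0


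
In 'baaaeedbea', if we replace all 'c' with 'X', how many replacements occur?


re.sub('c', 'X', text) replaces every occurrence of 'c' with 'X'.
Text: 'baaaeedbea'
Scanning for 'c':
Total replacements: 0

0


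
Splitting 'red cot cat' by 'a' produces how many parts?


Splitting by 'a' breaks the string at each occurrence of the separator.
Text: 'red cot cat'
Parts after split:
  Part 1: 'red cot c'
  Part 2: 't'
Total parts: 2

2


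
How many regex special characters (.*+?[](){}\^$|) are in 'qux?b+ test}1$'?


Regex special characters are: . * + ? [ ] ( ) { } \ ^ $ |
Scanning 'qux?b+ test}1$':
  pos 3: '?' -> SPECIAL
  pos 5: '+' -> SPECIAL
  pos 11: '}' -> SPECIAL
  pos 13: '$' -> SPECIAL
Special chars found: ['?', '+', '}', '$']
Total: 4

4


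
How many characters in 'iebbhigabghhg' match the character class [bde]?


Character class [bde] matches any of: {b, d, e}
Scanning string 'iebbhigabghhg' character by character:
  pos 0: 'i' -> no
  pos 1: 'e' -> MATCH
  pos 2: 'b' -> MATCH
  pos 3: 'b' -> MATCH
  pos 4: 'h' -> no
  pos 5: 'i' -> no
  pos 6: 'g' -> no
  pos 7: 'a' -> no
  pos 8: 'b' -> MATCH
  pos 9: 'g' -> no
  pos 10: 'h' -> no
  pos 11: 'h' -> no
  pos 12: 'g' -> no
Total matches: 4

4


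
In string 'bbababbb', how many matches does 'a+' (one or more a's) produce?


Pattern 'a+' matches one or more consecutive a's.
String: 'bbababbb'
Scanning for runs of a:
  Match 1: 'a' (length 1)
  Match 2: 'a' (length 1)
Total matches: 2

2


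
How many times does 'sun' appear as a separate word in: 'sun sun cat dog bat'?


Scanning each word for exact match 'sun':
  Word 1: 'sun' -> MATCH
  Word 2: 'sun' -> MATCH
  Word 3: 'cat' -> no
  Word 4: 'dog' -> no
  Word 5: 'bat' -> no
Total matches: 2

2


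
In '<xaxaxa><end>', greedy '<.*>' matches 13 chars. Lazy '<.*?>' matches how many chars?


Greedy '<.*>' tries to match as MUCH as possible.
Lazy '<.*?>' tries to match as LITTLE as possible.

String: '<xaxaxa><end>'
Greedy '<.*>' starts at first '<' and extends to the LAST '>': '<xaxaxa><end>' (13 chars)
Lazy '<.*?>' starts at first '<' and stops at the FIRST '>': '<xaxaxa>' (8 chars)

8


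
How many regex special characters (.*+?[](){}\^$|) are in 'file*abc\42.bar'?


Regex special characters are: . * + ? [ ] ( ) { } \ ^ $ |
Scanning 'file*abc\42.bar':
  pos 4: '*' -> SPECIAL
  pos 8: '\' -> SPECIAL
  pos 11: '.' -> SPECIAL
Special chars found: ['*', '\\', '.']
Total: 3

3


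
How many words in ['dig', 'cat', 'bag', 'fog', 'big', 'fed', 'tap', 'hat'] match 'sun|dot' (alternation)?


Alternation 'sun|dot' matches either 'sun' or 'dot'.
Checking each word:
  'dig' -> no
  'cat' -> no
  'bag' -> no
  'fog' -> no
  'big' -> no
  'fed' -> no
  'tap' -> no
  'hat' -> no
Matches: []
Count: 0

0


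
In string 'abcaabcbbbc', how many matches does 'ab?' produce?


Pattern 'ab?' matches 'a' optionally followed by 'b'.
String: 'abcaabcbbbc'
Scanning left to right for 'a' then checking next char:
  Match 1: 'ab' (a followed by b)
  Match 2: 'a' (a not followed by b)
  Match 3: 'ab' (a followed by b)
Total matches: 3

3


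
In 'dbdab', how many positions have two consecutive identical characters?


Looking for consecutive identical characters in 'dbdab':
  pos 0-1: 'd' vs 'b' -> different
  pos 1-2: 'b' vs 'd' -> different
  pos 2-3: 'd' vs 'a' -> different
  pos 3-4: 'a' vs 'b' -> different
Consecutive identical pairs: []
Count: 0

0


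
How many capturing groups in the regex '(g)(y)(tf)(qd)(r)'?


To count capturing groups, count each '(' that starts a group.
Pattern: '(g)(y)(tf)(qd)(r)'
Walking through the pattern:
  Position 0: '(' -> group #1
  Position 3: '(' -> group #2
  Position 6: '(' -> group #3
  Position 10: '(' -> group #4
  Position 14: '(' -> group #5
Total capturing groups: 5

5


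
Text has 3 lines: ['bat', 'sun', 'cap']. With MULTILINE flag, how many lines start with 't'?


With MULTILINE flag, ^ matches the start of each line.
Lines: ['bat', 'sun', 'cap']
Checking which lines start with 't':
  Line 1: 'bat' -> no
  Line 2: 'sun' -> no
  Line 3: 'cap' -> no
Matching lines: []
Count: 0

0


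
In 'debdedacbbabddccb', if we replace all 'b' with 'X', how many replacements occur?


re.sub('b', 'X', text) replaces every occurrence of 'b' with 'X'.
Text: 'debdedacbbabddccb'
Scanning for 'b':
  pos 2: 'b' -> replacement #1
  pos 8: 'b' -> replacement #2
  pos 9: 'b' -> replacement #3
  pos 11: 'b' -> replacement #4
  pos 16: 'b' -> replacement #5
Total replacements: 5

5


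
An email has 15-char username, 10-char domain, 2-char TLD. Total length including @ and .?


An email address has format: username@domain.tld
Username length: 15
'@' character: 1
Domain length: 10
'.' character: 1
TLD length: 2
Total = 15 + 1 + 10 + 1 + 2 = 29

29


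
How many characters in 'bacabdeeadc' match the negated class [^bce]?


Negated class [^bce] matches any char NOT in {b, c, e}
Scanning 'bacabdeeadc':
  pos 0: 'b' -> no (excluded)
  pos 1: 'a' -> MATCH
  pos 2: 'c' -> no (excluded)
  pos 3: 'a' -> MATCH
  pos 4: 'b' -> no (excluded)
  pos 5: 'd' -> MATCH
  pos 6: 'e' -> no (excluded)
  pos 7: 'e' -> no (excluded)
  pos 8: 'a' -> MATCH
  pos 9: 'd' -> MATCH
  pos 10: 'c' -> no (excluded)
Total matches: 5

5


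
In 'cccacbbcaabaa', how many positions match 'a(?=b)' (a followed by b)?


Lookahead 'a(?=b)' matches 'a' only when followed by 'b'.
String: 'cccacbbcaabaa'
Checking each position where char is 'a':
  pos 3: 'a' -> no (next='c')
  pos 8: 'a' -> no (next='a')
  pos 9: 'a' -> MATCH (next='b')
  pos 11: 'a' -> no (next='a')
Matching positions: [9]
Count: 1

1


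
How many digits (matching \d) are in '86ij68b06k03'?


\d matches any digit 0-9.
Scanning '86ij68b06k03':
  pos 0: '8' -> DIGIT
  pos 1: '6' -> DIGIT
  pos 4: '6' -> DIGIT
  pos 5: '8' -> DIGIT
  pos 7: '0' -> DIGIT
  pos 8: '6' -> DIGIT
  pos 10: '0' -> DIGIT
  pos 11: '3' -> DIGIT
Digits found: ['8', '6', '6', '8', '0', '6', '0', '3']
Total: 8

8


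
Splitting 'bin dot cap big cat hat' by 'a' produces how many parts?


Splitting by 'a' breaks the string at each occurrence of the separator.
Text: 'bin dot cap big cat hat'
Parts after split:
  Part 1: 'bin dot c'
  Part 2: 'p big c'
  Part 3: 't h'
  Part 4: 't'
Total parts: 4

4


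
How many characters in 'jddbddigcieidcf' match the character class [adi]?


Character class [adi] matches any of: {a, d, i}
Scanning string 'jddbddigcieidcf' character by character:
  pos 0: 'j' -> no
  pos 1: 'd' -> MATCH
  pos 2: 'd' -> MATCH
  pos 3: 'b' -> no
  pos 4: 'd' -> MATCH
  pos 5: 'd' -> MATCH
  pos 6: 'i' -> MATCH
  pos 7: 'g' -> no
  pos 8: 'c' -> no
  pos 9: 'i' -> MATCH
  pos 10: 'e' -> no
  pos 11: 'i' -> MATCH
  pos 12: 'd' -> MATCH
  pos 13: 'c' -> no
  pos 14: 'f' -> no
Total matches: 8

8


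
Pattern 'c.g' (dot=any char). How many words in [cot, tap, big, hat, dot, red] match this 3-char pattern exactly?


Pattern 'c.g' means: starts with 'c', any single char, ends with 'g'.
Checking each word (must be exactly 3 chars):
  'cot' (len=3): no
  'tap' (len=3): no
  'big' (len=3): no
  'hat' (len=3): no
  'dot' (len=3): no
  'red' (len=3): no
Matching words: []
Total: 0

0
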